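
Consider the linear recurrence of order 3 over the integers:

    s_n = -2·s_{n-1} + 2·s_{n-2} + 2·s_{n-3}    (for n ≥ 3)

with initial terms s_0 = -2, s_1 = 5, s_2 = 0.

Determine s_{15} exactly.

s_3 = -2·0 + 2·5 + 2·-2 = 6
s_4 = -2·6 + 2·0 + 2·5 = -2
s_5 = -2·-2 + 2·6 + 2·0 = 16
s_6 = -2·16 + 2·-2 + 2·6 = -24
s_7 = -2·-24 + 2·16 + 2·-2 = 76
s_8 = -2·76 + 2·-24 + 2·16 = -168
s_9 = -2·-168 + 2·76 + 2·-24 = 440
s_10 = -2·440 + 2·-168 + 2·76 = -1064
s_11 = -2·-1064 + 2·440 + 2·-168 = 2672
s_12 = -2·2672 + 2·-1064 + 2·440 = -6592
s_13 = -2·-6592 + 2·2672 + 2·-1064 = 16400
s_14 = -2·16400 + 2·-6592 + 2·2672 = -40640
s_15 = -2·-40640 + 2·16400 + 2·-6592 = 100896

100896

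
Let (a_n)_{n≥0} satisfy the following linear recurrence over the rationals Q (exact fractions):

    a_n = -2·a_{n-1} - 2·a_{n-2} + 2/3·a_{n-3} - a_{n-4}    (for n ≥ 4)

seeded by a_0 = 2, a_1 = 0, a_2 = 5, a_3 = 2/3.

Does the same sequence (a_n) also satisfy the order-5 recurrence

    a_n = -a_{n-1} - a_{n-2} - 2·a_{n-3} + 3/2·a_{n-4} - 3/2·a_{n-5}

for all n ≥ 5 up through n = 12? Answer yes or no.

Terms a_0..a_12: 2, 0, 5, 2/3, -40/3, 86/3, -317/9, 32/9, 862/9, -6772/27, 1043/3, -3602/27, -56012/81
n=5: candidate gives -1/3, actual a_5 = 86/3 ✗

no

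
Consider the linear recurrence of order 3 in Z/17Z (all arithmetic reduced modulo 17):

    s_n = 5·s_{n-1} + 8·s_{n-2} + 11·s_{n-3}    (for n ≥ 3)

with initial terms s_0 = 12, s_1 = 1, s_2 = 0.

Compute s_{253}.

7

s_3 = 5·0 + 8·1 + 11·12 = 4
s_4 = 5·4 + 8·0 + 11·1 = 14
s_5 = 5·14 + 8·4 + 11·0 = 0
s_6 = 5·0 + 8·14 + 11·4 = 3
s_7 = 5·3 + 8·0 + 11·14 = 16
s_8 = 5·16 + 8·3 + 11·0 = 2
Continuing the recurrence:
  s_9 = 1;  s_10 = 10;  s_11 = 12;  s_12 = 15;  s_13 = 9;  s_14 = 8
  s_15 = 5;  s_16 = 1;  s_17 = 14;  s_18 = 14;  s_19 = 6;  s_20 = 7
  s_21 = 16;  s_22 = 15;  s_23 = 8;  s_24 = 13;  s_25 = 5;  s_26 = 13
  s_27 = 10;  s_28 = 5;  s_29 = 10;  s_30 = 13;  s_31 = 13;  s_32 = 7
  s_33 = 10;  s_34 = 11;  s_35 = 8;  s_36 = 0;  s_37 = 15;  s_38 = 10
  s_39 = 0;  s_40 = 7;  s_41 = 9;  s_42 = 16;  s_43 = 8;  s_44 = 12
  s_45 = 11;  s_46 = 1;  s_47 = 4;  s_48 = 13;  s_49 = 6;  s_50 = 8
  s_51 = 10;  s_52 = 10;  s_53 = 14;  s_54 = 5;  s_55 = 9;  s_56 = 1
  s_57 = 13;  s_58 = 2;  s_59 = 6;  s_60 = 2;  s_61 = 12;  s_62 = 6
  s_63 = 12;  s_64 = 2;  s_65 = 2;  s_66 = 5;  s_67 = 12;  s_68 = 3
  s_69 = 13;  s_70 = 0;  s_71 = 1;  s_72 = 12;  s_73 = 0;  s_74 = 5
  s_75 = 4;  s_76 = 9;  s_77 = 13;  s_78 = 11;  s_79 = 3;  s_80 = 8
  s_81 = 15;  s_82 = 2;  s_83 = 14;  s_84 = 13;  s_85 = 12;  s_86 = 12
  s_87 = 10;  s_88 = 6;  s_89 = 4;  s_90 = 8;  s_91 = 2;  s_92 = 16
  s_93 = 14;  s_94 = 16;  s_95 = 11;  s_96 = 14;  s_97 = 11;  s_98 = 16
  s_99 = 16;  s_100 = 6;  s_101 = 11;  s_102 = 7;  s_103 = 2;  s_104 = 0
  s_105 = 8;  s_106 = 11;  s_107 = 0;  s_108 = 6;  s_109 = 15;  s_110 = 4
  s_111 = 2;  s_112 = 3;  s_113 = 7;  s_114 = 13;  s_115 = 1;  s_116 = 16
  s_117 = 10;  s_118 = 2;  s_119 = 11;  s_120 = 11;  s_121 = 12;  s_122 = 14
  s_123 = 15;  s_124 = 13;  s_125 = 16;  s_126 = 9;  s_127 = 10;  s_128 = 9
  s_129 = 3;  s_130 = 10;  s_131 = 3;  s_132 = 9;  s_133 = 9;  s_134 = 14
  s_135 = 3;  s_136 = 5;  s_137 = 16;  s_138 = 0;  s_139 = 13;  s_140 = 3
  s_141 = 0;  s_142 = 14;  s_143 = 1;  s_144 = 15;  s_145 = 16;  s_146 = 7
  s_147 = 5;  s_148 = 2;  s_149 = 8;  s_150 = 9;  s_151 = 12;  s_152 = 16
  s_153 = 3;  s_154 = 3;  s_155 = 11;  s_156 = 10;  s_157 = 1;  s_158 = 2
  s_159 = 9;  s_160 = 4;  s_161 = 12;  s_162 = 4;  s_163 = 7;  s_164 = 12
  s_165 = 7;  s_166 = 4;  s_167 = 4;  s_168 = 10;  s_169 = 7;  s_170 = 6
  s_171 = 9;  s_172 = 0;  s_173 = 2;  s_174 = 7;  s_175 = 0;  s_176 = 10
  s_177 = 8;  s_178 = 1;  s_179 = 9;  s_180 = 5;  s_181 = 6;  s_182 = 16
  s_183 = 13;  s_184 = 4;  s_185 = 11;  s_186 = 9;  s_187 = 7;  s_188 = 7
  s_189 = 3;  s_190 = 12;  s_191 = 8;  s_192 = 16;  s_193 = 4;  s_194 = 15
  s_195 = 11;  s_196 = 15;  s_197 = 5;  s_198 = 11;  s_199 = 5;  s_200 = 15
  s_201 = 15;  s_202 = 12;  s_203 = 5;  s_204 = 14;  s_205 = 4;  s_206 = 0
  s_207 = 16;  s_208 = 5;  s_209 = 0;  s_210 = 12;  s_211 = 13;  s_212 = 8
  s_213 = 4;  s_214 = 6;  s_215 = 14;  s_216 = 9;  s_217 = 2;  s_218 = 15
  s_219 = 3;  s_220 = 4;  s_221 = 5;  s_222 = 5;  s_223 = 7;  s_224 = 11
  s_225 = 13;  s_226 = 9;  s_227 = 15;  s_228 = 1;  s_229 = 3;  s_230 = 1
  s_231 = 6;  s_232 = 3;  s_233 = 6;  s_234 = 1;  s_235 = 1;  s_236 = 11
  s_237 = 6;  s_238 = 10;  s_239 = 15;  s_240 = 0;  s_241 = 9;  s_242 = 6
  s_243 = 0;  s_244 = 11;  s_245 = 2;  s_246 = 13;  s_247 = 15;  s_248 = 14
  s_249 = 10;  s_250 = 4;  s_251 = 16
s_252 = 5·16 + 8·4 + 11·10 = 1
s_253 = 5·1 + 8·16 + 11·4 = 7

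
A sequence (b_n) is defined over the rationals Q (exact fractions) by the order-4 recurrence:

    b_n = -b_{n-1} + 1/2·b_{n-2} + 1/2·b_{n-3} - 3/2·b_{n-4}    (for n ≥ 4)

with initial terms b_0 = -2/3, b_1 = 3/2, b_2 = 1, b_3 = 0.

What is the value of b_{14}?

-1147/128

b_4 = -1·0 + 1/2·1 + 1/2·3/2 + -3/2·-2/3 = 9/4
b_5 = -1·9/4 + 1/2·0 + 1/2·1 + -3/2·3/2 = -4
b_6 = -1·-4 + 1/2·9/4 + 1/2·0 + -3/2·1 = 29/8
b_7 = -1·29/8 + 1/2·-4 + 1/2·9/4 + -3/2·0 = -9/2
b_8 = -1·-9/2 + 1/2·29/8 + 1/2·-4 + -3/2·9/4 = 15/16
b_9 = -1·15/16 + 1/2·-9/2 + 1/2·29/8 + -3/2·-4 = 37/8
b_10 = -1·37/8 + 1/2·15/16 + 1/2·-9/2 + -3/2·29/8 = -379/32
b_11 = -1·-379/32 + 1/2·37/8 + 1/2·15/16 + -3/2·-9/2 = 171/8
b_12 = -1·171/8 + 1/2·-379/32 + 1/2·37/8 + -3/2·15/16 = -1689/64
b_13 = -1·-1689/64 + 1/2·171/8 + 1/2·-379/32 + -3/2·37/8 = 775/32
b_14 = -1·775/32 + 1/2·-1689/64 + 1/2·171/8 + -3/2·-379/32 = -1147/128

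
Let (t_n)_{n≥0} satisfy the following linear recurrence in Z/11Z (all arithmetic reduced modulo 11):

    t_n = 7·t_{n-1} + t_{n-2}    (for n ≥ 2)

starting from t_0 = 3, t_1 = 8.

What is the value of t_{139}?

t_2 = 7·8 + 1·3 = 4
t_3 = 7·4 + 1·8 = 3
t_4 = 7·3 + 1·4 = 3
t_5 = 7·3 + 1·3 = 2
t_6 = 7·2 + 1·3 = 6
t_7 = 7·6 + 1·2 = 0
t_8 = 7·0 + 1·6 = 6
t_9 = 7·6 + 1·0 = 9
t_10 = 7·9 + 1·6 = 3
t_11 = 7·3 + 1·9 = 8
(t_10, t_11) = (3, 8) = (t_0, t_1), so the sequence has period 10.
139 ≡ 9 (mod 10), hence t_139 = t_9 = 9.

9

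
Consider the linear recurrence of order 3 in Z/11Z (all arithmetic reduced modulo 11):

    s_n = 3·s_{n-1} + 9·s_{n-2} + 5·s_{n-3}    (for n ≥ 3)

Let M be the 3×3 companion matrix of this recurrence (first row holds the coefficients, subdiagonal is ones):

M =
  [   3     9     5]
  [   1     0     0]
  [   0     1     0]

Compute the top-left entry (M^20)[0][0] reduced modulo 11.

8

(M^20)[0][0] is the top entry after applying M 20 times to the unit state (1, 0, 0). Equivalently it is h_{22} for the auxiliary sequence (h_n) obeying the same recurrence with h_2 = 1 and h_i = 0 for 0 ≤ i < 2:
h_3 = 3·1 + 9·0 + 5·0 = 3
h_4 = 3·3 + 9·1 + 5·0 = 7
h_5 = 3·7 + 9·3 + 5·1 = 9
h_6 = 3·9 + 9·7 + 5·3 = 6
h_7 = 3·6 + 9·9 + 5·7 = 2
h_8 = 3·2 + 9·6 + 5·9 = 6
h_9 = 3·6 + 9·2 + 5·6 = 0
h_10 = 3·0 + 9·6 + 5·2 = 9
h_11 = 3·9 + 9·0 + 5·6 = 2
h_12 = 3·2 + 9·9 + 5·0 = 10
h_13 = 3·10 + 9·2 + 5·9 = 5
h_14 = 3·5 + 9·10 + 5·2 = 5
h_15 = 3·5 + 9·5 + 5·10 = 0
h_16 = 3·0 + 9·5 + 5·5 = 4
h_17 = 3·4 + 9·0 + 5·5 = 4
h_18 = 3·4 + 9·4 + 5·0 = 4
h_19 = 3·4 + 9·4 + 5·4 = 2
h_20 = 3·2 + 9·4 + 5·4 = 7
h_21 = 3·7 + 9·2 + 5·4 = 4
h_22 = 3·4 + 9·7 + 5·2 = 8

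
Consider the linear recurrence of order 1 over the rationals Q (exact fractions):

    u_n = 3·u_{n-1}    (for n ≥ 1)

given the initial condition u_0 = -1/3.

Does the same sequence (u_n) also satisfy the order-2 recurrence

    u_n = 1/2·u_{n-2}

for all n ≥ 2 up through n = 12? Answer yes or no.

no

Terms u_0..u_12: -1/3, -1, -3, -9, -27, -81, -243, -729, -2187, -6561, -19683, -59049, -177147
n=2: candidate gives -1/6, actual u_2 = -3 ✗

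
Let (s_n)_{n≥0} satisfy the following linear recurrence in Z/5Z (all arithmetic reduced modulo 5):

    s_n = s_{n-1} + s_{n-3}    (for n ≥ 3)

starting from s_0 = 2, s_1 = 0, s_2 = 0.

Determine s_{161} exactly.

4

s_3 = 1·0 + 0·0 + 1·2 = 2
s_4 = 1·2 + 0·0 + 1·0 = 2
s_5 = 1·2 + 0·2 + 1·0 = 2
s_6 = 1·2 + 0·2 + 1·2 = 4
s_7 = 1·4 + 0·2 + 1·2 = 1
s_8 = 1·1 + 0·4 + 1·2 = 3
s_9 = 1·3 + 0·1 + 1·4 = 2
s_10 = 1·2 + 0·3 + 1·1 = 3
s_11 = 1·3 + 0·2 + 1·3 = 1
s_12 = 1·1 + 0·3 + 1·2 = 3
s_13 = 1·3 + 0·1 + 1·3 = 1
s_14 = 1·1 + 0·3 + 1·1 = 2
s_15 = 1·2 + 0·1 + 1·3 = 0
s_16 = 1·0 + 0·2 + 1·1 = 1
s_17 = 1·1 + 0·0 + 1·2 = 3
s_18 = 1·3 + 0·1 + 1·0 = 3
s_19 = 1·3 + 0·3 + 1·1 = 4
s_20 = 1·4 + 0·3 + 1·3 = 2
s_21 = 1·2 + 0·4 + 1·3 = 0
s_22 = 1·0 + 0·2 + 1·4 = 4
s_23 = 1·4 + 0·0 + 1·2 = 1
s_24 = 1·1 + 0·4 + 1·0 = 1
s_25 = 1·1 + 0·1 + 1·4 = 0
s_26 = 1·0 + 0·1 + 1·1 = 1
s_27 = 1·1 + 0·0 + 1·1 = 2
s_28 = 1·2 + 0·1 + 1·0 = 2
s_29 = 1·2 + 0·2 + 1·1 = 3
s_30 = 1·3 + 0·2 + 1·2 = 0
s_31 = 1·0 + 0·3 + 1·2 = 2
s_32 = 1·2 + 0·0 + 1·3 = 0
s_33 = 1·0 + 0·2 + 1·0 = 0
(s_31, s_32, s_33) = (2, 0, 0) = (s_0, s_1, s_2), so the sequence has period 31.
161 ≡ 6 (mod 31), hence s_161 = s_6 = 4.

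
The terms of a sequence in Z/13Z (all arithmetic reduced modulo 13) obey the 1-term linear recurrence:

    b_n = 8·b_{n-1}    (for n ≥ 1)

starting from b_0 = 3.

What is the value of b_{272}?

b_1 = 8·3 = 11
b_2 = 8·11 = 10
b_3 = 8·10 = 2
b_4 = 8·2 = 3
(b_4) = (3) = (b_0), so the sequence has period 4.
272 ≡ 0 (mod 4), hence b_272 = b_0 = 3.

3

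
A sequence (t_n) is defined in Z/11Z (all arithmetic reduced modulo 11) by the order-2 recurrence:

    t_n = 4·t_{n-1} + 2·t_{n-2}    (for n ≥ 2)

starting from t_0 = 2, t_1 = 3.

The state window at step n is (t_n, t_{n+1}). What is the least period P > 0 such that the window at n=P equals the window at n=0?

60

n=0: window = (2, 3)
n=1: window = (3, 5)
n=2: window = (5, 4)
n=3: window = (4, 4)
n=4: window = (4, 2)
n=5: window = (2, 5)
n=6: window = (5, 2)
n=7: window = (2, 7)
n=8: window = (7, 10)
n=9: window = (10, 10)
n=10: window = (10, 5)
n=11: window = (5, 7)
n=12: window = (7, 5)
n=13: window = (5, 1)
n=14: window = (1, 3)
n=15: window = (3, 3)
n=16: window = (3, 7)
n=17: window = (7, 1)
n=18: window = (1, 7)
n=19: window = (7, 8)
n=20: window = (8, 2)
n=21: window = (2, 2)
n=22: window = (2, 1)
n=23: window = (1, 8)
n=24: window = (8, 1)
n=25: window = (1, 9)
n=26: window = (9, 5)
n=27: window = (5, 5)
n=28: window = (5, 8)
n=29: window = (8, 9)
n=30: window = (9, 8)
n=31: window = (8, 6)
n=32: window = (6, 7)
n=33: window = (7, 7)
n=34: window = (7, 9)
n=35: window = (9, 6)
n=36: window = (6, 9)
n=37: window = (9, 4)
n=38: window = (4, 1)
n=39: window = (1, 1)
n=40: window = (1, 6)
…
n=58: window = (6, 3)
n=59: window = (3, 2)
n=60: window = (2, 3)
window at n=60 equals window at n=0 → period = 60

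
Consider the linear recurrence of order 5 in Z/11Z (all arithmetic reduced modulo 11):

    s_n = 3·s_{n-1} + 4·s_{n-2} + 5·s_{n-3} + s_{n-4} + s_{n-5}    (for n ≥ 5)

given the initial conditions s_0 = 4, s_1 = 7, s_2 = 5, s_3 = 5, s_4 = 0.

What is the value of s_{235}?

10

s_5 = 3·0 + 4·5 + 5·5 + 1·7 + 1·4 = 1
s_6 = 3·1 + 4·0 + 5·5 + 1·5 + 1·7 = 7
s_7 = 3·7 + 4·1 + 5·0 + 1·5 + 1·5 = 2
s_8 = 3·2 + 4·7 + 5·1 + 1·0 + 1·5 = 0
s_9 = 3·0 + 4·2 + 5·7 + 1·1 + 1·0 = 0
s_10 = 3·0 + 4·0 + 5·2 + 1·7 + 1·1 = 7
Continuing the recurrence:
  s_11 = 8;  s_12 = 10;  s_13 = 9;  s_14 = 4;  s_15 = 3;  s_16 = 0
  s_17 = 7;  s_18 = 5;  s_19 = 6;  s_20 = 10;  s_21 = 9;  s_22 = 10
  s_23 = 6;  s_24 = 9;  s_25 = 10;  s_26 = 5;  s_27 = 6;  s_28 = 4
  s_29 = 3;  s_30 = 4;  s_31 = 0;  s_32 = 8;  s_33 = 7;  s_34 = 5
  s_35 = 10;  s_36 = 5;  s_37 = 7;  s_38 = 4;  s_39 = 3;  s_40 = 9
  s_41 = 5;  s_42 = 0;  s_43 = 6;  s_44 = 0;  s_45 = 5;  s_46 = 6
  s_47 = 0;  s_48 = 0;  s_49 = 2;  s_50 = 6;  s_51 = 10;  s_52 = 9
  s_53 = 0;  s_54 = 6;  s_55 = 2;  s_56 = 5;  s_57 = 7;  s_58 = 2
  s_59 = 1;  s_60 = 9;  s_61 = 9;  s_62 = 0;  s_63 = 7;  s_64 = 10
  s_65 = 10;  s_66 = 4;  s_67 = 10;  s_68 = 3;  s_69 = 1;  s_70 = 2
  s_71 = 6;  s_72 = 0;  s_73 = 5;  s_74 = 4;  s_75 = 7;  s_76 = 2
  s_77 = 4;  s_78 = 9;  s_79 = 9;  s_80 = 4;  s_81 = 0;  s_82 = 8
  s_83 = 7;  s_84 = 0;  s_85 = 6;  s_86 = 6;  s_87 = 2;  s_88 = 1
  s_89 = 3;  s_90 = 2;  s_91 = 9;  s_92 = 9;  s_93 = 0;  s_94 = 9
  s_95 = 6;  s_96 = 6;  s_97 = 8;  s_98 = 10;  s_99 = 8;  s_100 = 6
  s_101 = 4;  s_102 = 6;  s_103 = 5;  s_104 = 7;  s_105 = 4;  s_106 = 9
  s_107 = 1;  s_108 = 5;  s_109 = 9;  s_110 = 10;  s_111 = 2;  s_112 = 9
  s_113 = 0;  s_114 = 10;  s_115 = 10;  s_116 = 4;  s_117 = 1;  s_118 = 2
  s_119 = 6;  s_120 = 1;  s_121 = 9;  s_122 = 9;  s_123 = 10;  s_124 = 8
  s_125 = 9;  s_126 = 6;  s_127 = 3;  s_128 = 8;  s_129 = 6;  s_130 = 3
  s_131 = 5;  s_132 = 2;  s_133 = 0;  s_134 = 9;  s_135 = 1;  s_136 = 2
  s_137 = 2;  s_138 = 6;  s_139 = 2;  s_140 = 10;  s_141 = 6;  s_142 = 10
  s_143 = 2;  s_144 = 0;  s_145 = 8;  s_146 = 6;  s_147 = 7;  s_148 = 10
  s_149 = 8;  s_150 = 3;  s_151 = 5;  s_152 = 7;  s_153 = 8;  s_154 = 0
  s_155 = 9;  s_156 = 2;  s_157 = 2;  s_158 = 1;  s_159 = 8;  s_160 = 5
  s_161 = 1;  s_162 = 0;  s_163 = 5;  s_164 = 0;  s_165 = 4;  s_166 = 5
  s_167 = 3;  s_168 = 10;  s_169 = 5;  s_170 = 2;  s_171 = 7;  s_172 = 1
  s_173 = 1;  s_174 = 5;  s_175 = 0;  s_176 = 0;  s_177 = 5;  s_178 = 10
  s_179 = 0;  s_180 = 10;  s_181 = 8;  s_182 = 2;  s_183 = 10;  s_184 = 0
  s_185 = 2;  s_186 = 0;  s_187 = 9;  s_188 = 3;  s_189 = 3;  s_190 = 2
  s_191 = 9;  s_192 = 7;  s_193 = 7;  s_194 = 0;  s_195 = 8;  s_196 = 9
  s_197 = 7;  s_198 = 5;  s_199 = 8;  s_200 = 8;  s_201 = 9;  s_202 = 1
  s_203 = 4;  s_204 = 0;  s_205 = 5;  s_206 = 1;  s_207 = 6;  s_208 = 7
  s_209 = 0;  s_210 = 9;  s_211 = 3;  s_212 = 3;  s_213 = 7;  s_214 = 2
  s_215 = 6;  s_216 = 1;  s_217 = 3;  s_218 = 8;  s_219 = 5;  s_220 = 3
  s_221 = 7;  s_222 = 3;  s_223 = 10;  s_224 = 8;  s_225 = 1;  s_226 = 7
  s_227 = 1;  s_228 = 10;  s_229 = 1;  s_230 = 1;  s_231 = 10;  s_232 = 6
  s_233 = 8
s_234 = 3·8 + 4·6 + 5·10 + 1·1 + 1·1 = 1
s_235 = 3·1 + 4·8 + 5·6 + 1·10 + 1·1 = 10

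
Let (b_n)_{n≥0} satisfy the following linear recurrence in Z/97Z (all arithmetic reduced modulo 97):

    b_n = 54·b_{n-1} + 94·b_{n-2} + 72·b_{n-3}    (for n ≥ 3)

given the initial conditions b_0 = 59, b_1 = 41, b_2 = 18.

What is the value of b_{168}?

b_3 = 54·18 + 94·41 + 72·59 = 53
b_4 = 54·53 + 94·18 + 72·41 = 37
b_5 = 54·37 + 94·53 + 72·18 = 31
b_6 = 54·31 + 94·37 + 72·53 = 44
b_7 = 54·44 + 94·31 + 72·37 = 0
b_8 = 54·0 + 94·44 + 72·31 = 63
Continuing the recurrence:
  b_9 = 71;  b_10 = 56;  b_11 = 72;  b_12 = 5;  b_13 = 12;  b_14 = 94
  b_15 = 65;  b_16 = 18;  b_17 = 76;  b_18 = 0;  b_19 = 1;  b_20 = 94
  b_21 = 29;  b_22 = 95;  b_23 = 74;  b_24 = 76;  b_25 = 52;  b_26 = 51
  b_27 = 19;  b_28 = 58;  b_29 = 54;  b_30 = 36;  b_31 = 41;  b_32 = 77
  b_33 = 31;  b_34 = 30;  b_35 = 87;  b_36 = 50;  b_37 = 40;  b_38 = 29
  b_39 = 2;  b_40 = 88;  b_41 = 44;  b_42 = 25;  b_43 = 85;  b_44 = 20
  b_45 = 6;  b_46 = 79;  b_47 = 62;  b_48 = 51;  b_49 = 11;  b_50 = 55
  b_51 = 13;  b_52 = 68;  b_53 = 27;  b_54 = 56;  b_55 = 79;  b_56 = 28
  b_57 = 69;  b_58 = 18;  b_59 = 65;  b_60 = 82;  b_61 = 0;  b_62 = 69
  b_63 = 27;  b_64 = 87;  b_65 = 79;  b_66 = 32;  b_67 = 92;  b_68 = 84
  b_69 = 65;  b_70 = 85;  b_71 = 64;  b_72 = 24;  b_73 = 46;  b_74 = 36
  b_75 = 42;  b_76 = 40;  b_77 = 67;  b_78 = 23;  b_79 = 41;  b_80 = 82
  b_81 = 44;  b_82 = 38;  b_83 = 64;  b_84 = 11;  b_85 = 34;  b_86 = 9
  b_87 = 12;  b_88 = 62;  b_89 = 80;  b_90 = 51;  b_91 = 91;  b_92 = 45
  b_93 = 9;  b_94 = 16;  b_95 = 3;  b_96 = 83;  b_97 = 96;  b_98 = 10
  b_99 = 20;  b_100 = 8;  b_101 = 25;  b_102 = 50;  b_103 = 0;  b_104 = 1
  b_105 = 65;  b_106 = 15;  b_107 = 8;  b_108 = 23;  b_109 = 67;  b_110 = 51
  b_111 = 38;  b_112 = 30;  b_113 = 37;  b_114 = 85;  b_115 = 43;  b_116 = 75
  b_117 = 50;  b_118 = 42;  b_119 = 49;  b_120 = 9;  b_121 = 65;  b_122 = 27
  b_123 = 68;  b_124 = 26;  b_125 = 40;  b_126 = 91;  b_127 = 70;  b_128 = 82
  b_129 = 3;  b_130 = 9;  b_131 = 76;  b_132 = 25;  b_133 = 24;  b_134 = 0
  b_135 = 79;  b_136 = 77;  b_137 = 41;  b_138 = 8;  b_139 = 33;  b_140 = 54
  b_141 = 95;  b_142 = 69;  b_143 = 54;  b_144 = 43;  b_145 = 47;  b_146 = 89
  b_147 = 1;  b_148 = 67;  b_149 = 32;  b_150 = 47;  b_151 = 88;  b_152 = 28
  b_153 = 73;  b_154 = 9;  b_155 = 52;  b_156 = 83;  b_157 = 27;  b_158 = 6
  b_159 = 11;  b_160 = 95;  b_161 = 0;  b_162 = 22;  b_163 = 74;  b_164 = 50
  b_165 = 85;  b_166 = 68
b_167 = 54·68 + 94·85 + 72·50 = 33
b_168 = 54·33 + 94·68 + 72·85 = 35

35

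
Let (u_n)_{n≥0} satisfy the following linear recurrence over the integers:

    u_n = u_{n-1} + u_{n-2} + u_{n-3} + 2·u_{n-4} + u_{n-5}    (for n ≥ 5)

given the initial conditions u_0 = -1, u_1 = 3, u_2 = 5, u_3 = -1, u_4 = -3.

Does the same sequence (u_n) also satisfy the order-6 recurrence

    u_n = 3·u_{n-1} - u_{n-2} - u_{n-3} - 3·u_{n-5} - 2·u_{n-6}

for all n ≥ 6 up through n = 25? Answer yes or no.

yes

Terms u_0..u_25: -1, 3, 5, -1, -3, 6, 15, 21, 35, 80, 172, 344, 687, 1398, 2853, 5798, 11767, 23901, 48570, 98687, 200490, 407316, 827534, 1681284, 3415801, 6939741
n=6: candidate gives 15, actual u_6 = 15 ✓
n=7: candidate gives 21, actual u_7 = 21 ✓
n=8: candidate gives 35, actual u_8 = 35 ✓
n=9: candidate gives 80, actual u_9 = 80 ✓
n=10: candidate gives 172, actual u_10 = 172 ✓
n=11: candidate gives 344, actual u_11 = 344 ✓
n=12: candidate gives 687, actual u_12 = 687 ✓
n=13: candidate gives 1398, actual u_13 = 1398 ✓
n=14: candidate gives 2853, actual u_14 = 2853 ✓
n=15: candidate gives 5798, actual u_15 = 5798 ✓
n=16: candidate gives 11767, actual u_16 = 11767 ✓
n=17: candidate gives 23901, actual u_17 = 23901 ✓
n=18: candidate gives 48570, actual u_18 = 48570 ✓
n=19: candidate gives 98687, actual u_19 = 98687 ✓
n=20: candidate gives 200490, actual u_20 = 200490 ✓
n=21: candidate gives 407316, actual u_21 = 407316 ✓
n=22: candidate gives 827534, actual u_22 = 827534 ✓
n=23: candidate gives 1681284, actual u_23 = 1681284 ✓
n=24: candidate gives 3415801, actual u_24 = 3415801 ✓
n=25: candidate gives 6939741, actual u_25 = 6939741 ✓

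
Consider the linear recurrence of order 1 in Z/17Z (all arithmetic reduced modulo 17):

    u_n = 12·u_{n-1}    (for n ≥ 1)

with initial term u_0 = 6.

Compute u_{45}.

u_1 = 12·6 = 4
u_2 = 12·4 = 14
u_3 = 12·14 = 15
u_4 = 12·15 = 10
u_5 = 12·10 = 1
u_6 = 12·1 = 12
u_7 = 12·12 = 8
u_8 = 12·8 = 11
u_9 = 12·11 = 13
u_10 = 12·13 = 3
u_11 = 12·3 = 2
u_12 = 12·2 = 7
u_13 = 12·7 = 16
u_14 = 12·16 = 5
u_15 = 12·5 = 9
u_16 = 12·9 = 6
(u_16) = (6) = (u_0), so the sequence has period 16.
45 ≡ 13 (mod 16), hence u_45 = u_13 = 16.

16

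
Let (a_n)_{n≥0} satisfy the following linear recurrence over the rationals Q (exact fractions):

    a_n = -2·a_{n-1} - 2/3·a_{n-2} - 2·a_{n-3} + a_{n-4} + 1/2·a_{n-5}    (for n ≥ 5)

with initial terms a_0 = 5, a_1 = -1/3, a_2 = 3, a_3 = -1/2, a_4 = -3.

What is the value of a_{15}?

1869521/648

a_5 = -2·-3 + -2/3·-1/2 + -2·3 + 1·-1/3 + 1/2·5 = 5/2
a_6 = -2·5/2 + -2/3·-3 + -2·-1/2 + 1·3 + 1/2·-1/3 = 5/6
a_7 = -2·5/6 + -2/3·5/2 + -2·-3 + 1·-1/2 + 1/2·3 = 11/3
a_8 = -2·11/3 + -2/3·5/6 + -2·5/2 + 1·-3 + 1/2·-1/2 = -581/36
a_9 = -2·-581/36 + -2/3·11/3 + -2·5/6 + 1·5/2 + 1/2·-3 = 175/6
a_10 = -2·175/6 + -2/3·-581/36 + -2·11/3 + 1·5/6 + 1/2·5/2 = -5705/108
a_11 = -2·-5705/108 + -2/3·175/6 + -2·-581/36 + 1·11/3 + 1/2·5/6 = 13237/108
a_12 = -2·13237/108 + -2/3·-5705/108 + -2·175/6 + 1·-581/36 + 1/2·11/3 = -91547/324
a_13 = -2·-91547/324 + -2/3·13237/108 + -2·-5705/108 + 1·175/6 + 1/2·-581/36 = 395371/648
a_14 = -2·395371/648 + -2/3·-91547/324 + -2·13237/108 + 1·-5705/108 + 1/2·175/6 = -1278455/972
a_15 = -2·-1278455/972 + -2/3·395371/648 + -2·-91547/324 + 1·13237/108 + 1/2·-5705/108 = 1869521/648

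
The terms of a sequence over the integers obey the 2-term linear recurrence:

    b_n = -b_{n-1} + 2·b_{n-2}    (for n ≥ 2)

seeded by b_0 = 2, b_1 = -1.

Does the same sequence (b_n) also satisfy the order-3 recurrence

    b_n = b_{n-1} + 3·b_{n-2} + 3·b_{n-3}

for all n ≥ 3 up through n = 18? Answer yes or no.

Terms b_0..b_18: 2, -1, 5, -7, 17, -31, 65, -127, 257, -511, 1025, -2047, 4097, -8191, 16385, -32767, 65537, -131071, 262145
n=3: candidate gives 8, actual b_3 = -7 ✗

no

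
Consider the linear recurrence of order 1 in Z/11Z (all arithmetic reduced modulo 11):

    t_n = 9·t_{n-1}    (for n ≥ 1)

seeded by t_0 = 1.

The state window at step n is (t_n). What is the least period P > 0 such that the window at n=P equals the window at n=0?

n=0: window = (1)
n=1: window = (9)
n=2: window = (4)
n=3: window = (3)
n=4: window = (5)
n=5: window = (1)
window at n=5 equals window at n=0 → period = 5

5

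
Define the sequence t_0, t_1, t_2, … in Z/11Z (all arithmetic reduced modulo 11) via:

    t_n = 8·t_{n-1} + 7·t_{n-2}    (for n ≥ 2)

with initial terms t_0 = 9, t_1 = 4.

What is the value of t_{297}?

7

t_2 = 8·4 + 7·9 = 7
t_3 = 8·7 + 7·4 = 7
t_4 = 8·7 + 7·7 = 6
t_5 = 8·6 + 7·7 = 9
t_6 = 8·9 + 7·6 = 4
(t_5, t_6) = (9, 4) = (t_0, t_1), so the sequence has period 5.
297 ≡ 2 (mod 5), hence t_297 = t_2 = 7.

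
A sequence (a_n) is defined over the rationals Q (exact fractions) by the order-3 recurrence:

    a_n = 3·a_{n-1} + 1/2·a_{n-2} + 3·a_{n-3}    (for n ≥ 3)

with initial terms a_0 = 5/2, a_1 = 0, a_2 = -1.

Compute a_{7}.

3699/8

a_3 = 3·-1 + 1/2·0 + 3·5/2 = 9/2
a_4 = 3·9/2 + 1/2·-1 + 3·0 = 13
a_5 = 3·13 + 1/2·9/2 + 3·-1 = 153/4
a_6 = 3·153/4 + 1/2·13 + 3·9/2 = 539/4
a_7 = 3·539/4 + 1/2·153/4 + 3·13 = 3699/8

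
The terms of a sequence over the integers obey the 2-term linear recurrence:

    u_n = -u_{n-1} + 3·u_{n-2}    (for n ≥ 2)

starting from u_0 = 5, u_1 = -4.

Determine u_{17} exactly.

-4198069

u_2 = -1·-4 + 3·5 = 19
u_3 = -1·19 + 3·-4 = -31
u_4 = -1·-31 + 3·19 = 88
u_5 = -1·88 + 3·-31 = -181
u_6 = -1·-181 + 3·88 = 445
u_7 = -1·445 + 3·-181 = -988
u_8 = -1·-988 + 3·445 = 2323
u_9 = -1·2323 + 3·-988 = -5287
u_10 = -1·-5287 + 3·2323 = 12256
u_11 = -1·12256 + 3·-5287 = -28117
u_12 = -1·-28117 + 3·12256 = 64885
u_13 = -1·64885 + 3·-28117 = -149236
u_14 = -1·-149236 + 3·64885 = 343891
u_15 = -1·343891 + 3·-149236 = -791599
u_16 = -1·-791599 + 3·343891 = 1823272
u_17 = -1·1823272 + 3·-791599 = -4198069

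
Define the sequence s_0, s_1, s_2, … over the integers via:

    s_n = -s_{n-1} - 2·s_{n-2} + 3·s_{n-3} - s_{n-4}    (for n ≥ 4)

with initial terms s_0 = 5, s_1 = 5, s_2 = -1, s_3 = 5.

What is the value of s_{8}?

s_4 = -1·5 + -2·-1 + 3·5 + -1·5 = 7
s_5 = -1·7 + -2·5 + 3·-1 + -1·5 = -25
s_6 = -1·-25 + -2·7 + 3·5 + -1·-1 = 27
s_7 = -1·27 + -2·-25 + 3·7 + -1·5 = 39
s_8 = -1·39 + -2·27 + 3·-25 + -1·7 = -175

-175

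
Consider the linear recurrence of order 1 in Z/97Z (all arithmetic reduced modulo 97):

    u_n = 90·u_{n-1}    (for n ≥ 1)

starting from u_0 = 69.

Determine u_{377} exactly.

u_1 = 90·69 = 2
u_2 = 90·2 = 83
u_3 = 90·83 = 1
u_4 = 90·1 = 90
u_5 = 90·90 = 49
u_6 = 90·49 = 45
u_7 = 90·45 = 73
u_8 = 90·73 = 71
u_9 = 90·71 = 85
u_10 = 90·85 = 84
u_11 = 90·84 = 91
u_12 = 90·91 = 42
u_13 = 90·42 = 94
u_14 = 90·94 = 21
u_15 = 90·21 = 47
u_16 = 90·47 = 59
u_17 = 90·59 = 72
u_18 = 90·72 = 78
u_19 = 90·78 = 36
u_20 = 90·36 = 39
u_21 = 90·39 = 18
u_22 = 90·18 = 68
u_23 = 90·68 = 9
u_24 = 90·9 = 34
u_25 = 90·34 = 53
u_26 = 90·53 = 17
u_27 = 90·17 = 75
u_28 = 90·75 = 57
u_29 = 90·57 = 86
u_30 = 90·86 = 77
u_31 = 90·77 = 43
u_32 = 90·43 = 87
u_33 = 90·87 = 70
u_34 = 90·70 = 92
u_35 = 90·92 = 35
u_36 = 90·35 = 46
u_37 = 90·46 = 66
u_38 = 90·66 = 23
u_39 = 90·23 = 33
u_40 = 90·33 = 60
u_41 = 90·60 = 65
u_42 = 90·65 = 30
u_43 = 90·30 = 81
u_44 = 90·81 = 15
u_45 = 90·15 = 89
u_46 = 90·89 = 56
u_47 = 90·56 = 93
u_48 = 90·93 = 28
u_49 = 90·28 = 95
u_50 = 90·95 = 14
u_51 = 90·14 = 96
u_52 = 90·96 = 7
u_53 = 90·7 = 48
u_54 = 90·48 = 52
u_55 = 90·52 = 24
u_56 = 90·24 = 26
u_57 = 90·26 = 12
u_58 = 90·12 = 13
u_59 = 90·13 = 6
u_60 = 90·6 = 55
u_61 = 90·55 = 3
u_62 = 90·3 = 76
u_63 = 90·76 = 50
u_64 = 90·50 = 38
u_65 = 90·38 = 25
u_66 = 90·25 = 19
u_67 = 90·19 = 61
u_68 = 90·61 = 58
u_69 = 90·58 = 79
u_70 = 90·79 = 29
u_71 = 90·29 = 88
u_72 = 90·88 = 63
u_73 = 90·63 = 44
u_74 = 90·44 = 80
u_75 = 90·80 = 22
u_76 = 90·22 = 40
u_77 = 90·40 = 11
u_78 = 90·11 = 20
u_79 = 90·20 = 54
u_80 = 90·54 = 10
u_81 = 90·10 = 27
u_82 = 90·27 = 5
u_83 = 90·5 = 62
u_84 = 90·62 = 51
u_85 = 90·51 = 31
u_86 = 90·31 = 74
u_87 = 90·74 = 64
u_88 = 90·64 = 37
u_89 = 90·37 = 32
u_90 = 90·32 = 67
u_91 = 90·67 = 16
u_92 = 90·16 = 82
u_93 = 90·82 = 8
u_94 = 90·8 = 41
u_95 = 90·41 = 4
u_96 = 90·4 = 69
(u_96) = (69) = (u_0), so the sequence has period 96.
377 ≡ 89 (mod 96), hence u_377 = u_89 = 32.

32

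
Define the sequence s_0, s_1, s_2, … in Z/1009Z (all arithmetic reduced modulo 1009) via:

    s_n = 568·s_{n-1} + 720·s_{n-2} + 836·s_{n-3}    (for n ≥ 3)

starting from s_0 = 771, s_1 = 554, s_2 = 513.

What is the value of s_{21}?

87

s_3 = 568·513 + 720·554 + 836·771 = 922
s_4 = 568·922 + 720·513 + 836·554 = 104
s_5 = 568·104 + 720·922 + 836·513 = 511
s_6 = 568·511 + 720·104 + 836·922 = 795
s_7 = 568·795 + 720·511 + 836·104 = 342
s_8 = 568·342 + 720·795 + 836·511 = 205
s_9 = 568·205 + 720·342 + 836·795 = 138
s_10 = 568·138 + 720·205 + 836·342 = 333
s_11 = 568·333 + 720·138 + 836·205 = 789
s_12 = 568·789 + 720·333 + 836·138 = 116
s_13 = 568·116 + 720·789 + 836·333 = 220
s_14 = 568·220 + 720·116 + 836·789 = 344
s_15 = 568·344 + 720·220 + 836·116 = 754
s_16 = 568·754 + 720·344 + 836·220 = 204
s_17 = 568·204 + 720·754 + 836·344 = 903
s_18 = 568·903 + 720·204 + 836·754 = 626
s_19 = 568·626 + 720·903 + 836·204 = 787
s_20 = 568·787 + 720·626 + 836·903 = 911
s_21 = 568·911 + 720·787 + 836·626 = 87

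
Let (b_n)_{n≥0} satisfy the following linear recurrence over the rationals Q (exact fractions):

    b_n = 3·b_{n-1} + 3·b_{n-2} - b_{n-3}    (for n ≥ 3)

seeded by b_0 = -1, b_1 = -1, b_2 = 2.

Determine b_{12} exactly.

684059

b_3 = 3·2 + 3·-1 + -1·-1 = 4
b_4 = 3·4 + 3·2 + -1·-1 = 19
b_5 = 3·19 + 3·4 + -1·2 = 67
b_6 = 3·67 + 3·19 + -1·4 = 254
b_7 = 3·254 + 3·67 + -1·19 = 944
b_8 = 3·944 + 3·254 + -1·67 = 3527
b_9 = 3·3527 + 3·944 + -1·254 = 13159
b_10 = 3·13159 + 3·3527 + -1·944 = 49114
b_11 = 3·49114 + 3·13159 + -1·3527 = 183292
b_12 = 3·183292 + 3·49114 + -1·13159 = 684059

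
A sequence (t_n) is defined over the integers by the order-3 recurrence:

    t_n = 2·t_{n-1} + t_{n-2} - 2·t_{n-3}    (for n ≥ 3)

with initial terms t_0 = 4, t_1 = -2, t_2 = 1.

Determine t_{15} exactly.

t_3 = 2·1 + 1·-2 + -2·4 = -8
t_4 = 2·-8 + 1·1 + -2·-2 = -11
t_5 = 2·-11 + 1·-8 + -2·1 = -32
t_6 = 2·-32 + 1·-11 + -2·-8 = -59
t_7 = 2·-59 + 1·-32 + -2·-11 = -128
t_8 = 2·-128 + 1·-59 + -2·-32 = -251
t_9 = 2·-251 + 1·-128 + -2·-59 = -512
t_10 = 2·-512 + 1·-251 + -2·-128 = -1019
t_11 = 2·-1019 + 1·-512 + -2·-251 = -2048
t_12 = 2·-2048 + 1·-1019 + -2·-512 = -4091
t_13 = 2·-4091 + 1·-2048 + -2·-1019 = -8192
t_14 = 2·-8192 + 1·-4091 + -2·-2048 = -16379
t_15 = 2·-16379 + 1·-8192 + -2·-4091 = -32768

-32768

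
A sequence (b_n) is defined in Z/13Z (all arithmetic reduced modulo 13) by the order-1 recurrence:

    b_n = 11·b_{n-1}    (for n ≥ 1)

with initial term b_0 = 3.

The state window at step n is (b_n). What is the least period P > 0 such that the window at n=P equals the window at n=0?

12

n=0: window = (3)
n=1: window = (7)
n=2: window = (12)
n=3: window = (2)
n=4: window = (9)
n=5: window = (8)
n=6: window = (10)
n=7: window = (6)
n=8: window = (1)
n=9: window = (11)
n=10: window = (4)
n=11: window = (5)
n=12: window = (3)
window at n=12 equals window at n=0 → period = 12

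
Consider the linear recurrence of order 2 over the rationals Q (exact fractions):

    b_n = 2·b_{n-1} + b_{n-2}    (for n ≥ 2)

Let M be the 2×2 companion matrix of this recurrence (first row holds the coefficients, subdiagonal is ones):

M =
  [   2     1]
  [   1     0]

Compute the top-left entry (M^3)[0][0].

12

(M^3)[0][0] is the top entry after applying M 3 times to the unit state (1, 0). Equivalently it is h_{4} for the auxiliary sequence (h_n) obeying the same recurrence with h_1 = 1 and h_i = 0 for 0 ≤ i < 1:
h_2 = 2·1 + 1·0 = 2
h_3 = 2·2 + 1·1 = 5
h_4 = 2·5 + 1·2 = 12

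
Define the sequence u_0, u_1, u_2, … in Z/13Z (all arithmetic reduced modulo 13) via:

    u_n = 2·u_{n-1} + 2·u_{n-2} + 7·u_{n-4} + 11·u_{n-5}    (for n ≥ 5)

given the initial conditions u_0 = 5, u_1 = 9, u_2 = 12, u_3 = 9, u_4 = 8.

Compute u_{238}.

u_5 = 2·8 + 2·9 + 0·12 + 7·9 + 11·5 = 9
u_6 = 2·9 + 2·8 + 0·9 + 7·12 + 11·9 = 9
u_7 = 2·9 + 2·9 + 0·8 + 7·9 + 11·12 = 10
u_8 = 2·10 + 2·9 + 0·9 + 7·8 + 11·9 = 11
u_9 = 2·11 + 2·10 + 0·9 + 7·9 + 11·8 = 11
u_10 = 2·11 + 2·11 + 0·10 + 7·9 + 11·9 = 11
Continuing the recurrence:
  u_11 = 5;  u_12 = 11;  u_13 = 9;  u_14 = 4;  u_15 = 0;  u_16 = 10
  u_17 = 9;  u_18 = 9;  u_19 = 2;  u_20 = 1;  u_21 = 10;  u_22 = 2
  u_23 = 7;  u_24 = 8;  u_25 = 7;  u_26 = 11;  u_27 = 3;  u_28 = 5
  u_29 = 10;  u_30 = 2;  u_31 = 10;  u_32 = 1;  u_33 = 4;  u_34 = 4
  u_35 = 4;  u_36 = 3;  u_37 = 1;  u_38 = 2;  u_39 = 0;  u_40 = 4
  u_41 = 9;  u_42 = 12;  u_43 = 12;  u_44 = 11;  u_45 = 10;  u_46 = 4
  u_47 = 10;  u_48 = 3;  u_49 = 9;  u_50 = 6;  u_51 = 1;  u_52 = 2
  u_53 = 11;  u_54 = 11;  u_55 = 0;  u_56 = 8;  u_57 = 11;  u_58 = 2
  u_59 = 4;  u_60 = 3;  u_61 = 10;  u_62 = 5;  u_63 = 2;  u_64 = 1
  u_65 = 5;  u_66 = 1;  u_67 = 3;  u_68 = 11;  u_69 = 9;  u_70 = 11
  u_71 = 7;  u_72 = 3;  u_73 = 9;  u_74 = 5;  u_75 = 3;  u_76 = 10
  u_77 = 5;  u_78 = 8;  u_79 = 11;  u_80 = 11;  u_81 = 7;  u_82 = 4
  u_83 = 5;  u_84 = 8;  u_85 = 1;  u_86 = 6;  u_87 = 2;  u_88 = 10
  u_89 = 2;  u_90 = 12;  u_91 = 4;  u_92 = 7;  u_93 = 3;  u_94 = 9
  u_95 = 2;  u_96 = 11;  u_97 = 7;  u_98 = 2;  u_99 = 1;  u_100 = 1
  u_101 = 5;  u_102 = 12;  u_103 = 11;  u_104 = 12;  u_105 = 1;  u_106 = 9
  u_107 = 8;  u_108 = 5;  u_109 = 9;  u_110 = 11;  u_111 = 0;  u_112 = 2
  u_113 = 5;  u_114 = 8;  u_115 = 4;  u_116 = 12;  u_117 = 11;  u_118 = 1
  u_119 = 10;  u_120 = 7;  u_121 = 9;  u_122 = 4;  u_123 = 3;  u_124 = 4
  u_125 = 11;  u_126 = 1;  u_127 = 11;  u_128 = 7;  u_129 = 1;  u_130 = 1
  u_131 = 1;  u_132 = 5;  u_133 = 5;  u_134 = 12;  u_135 = 0;  u_136 = 5
  u_137 = 9;  u_138 = 11;  u_139 = 3;  u_140 = 11;  u_141 = 3;  u_142 = 9
  u_143 = 10;  u_144 = 5;  u_145 = 3;  u_146 = 8;  u_147 = 9;  u_148 = 10
  u_149 = 10;  u_150 = 12;  u_151 = 0;  u_152 = 11;  u_153 = 7;  u_154 = 9
  u_155 = 8;  u_156 = 7;  u_157 = 5;  u_158 = 8;  u_159 = 12;  u_160 = 8
  u_161 = 9;  u_162 = 2;  u_163 = 12;  u_164 = 8;  u_165 = 9;  u_166 = 4
  u_167 = 2;  u_168 = 5;  u_169 = 9;  u_170 = 12;  u_171 = 9;  u_172 = 8
  u_173 = 9;  u_174 = 9;  u_175 = 10;  u_176 = 11;  u_177 = 11;  u_178 = 11
  u_179 = 5;  u_180 = 11;  u_181 = 9;  u_182 = 4;  u_183 = 0;  u_184 = 10
  u_185 = 9;  u_186 = 9;  u_187 = 2;  u_188 = 1;  u_189 = 10;  u_190 = 2
  u_191 = 7;  u_192 = 8;  u_193 = 7;  u_194 = 11;  u_195 = 3;  u_196 = 5
  u_197 = 10;  u_198 = 2;  u_199 = 10;  u_200 = 1;  u_201 = 4;  u_202 = 4
  u_203 = 4;  u_204 = 3;  u_205 = 1;  u_206 = 2;  u_207 = 0;  u_208 = 4
  u_209 = 9;  u_210 = 12;  u_211 = 12;  u_212 = 11;  u_213 = 10;  u_214 = 4
  u_215 = 10;  u_216 = 3;  u_217 = 9;  u_218 = 6;  u_219 = 1;  u_220 = 2
  u_221 = 11;  u_222 = 11;  u_223 = 0;  u_224 = 8;  u_225 = 11;  u_226 = 2
  u_227 = 4;  u_228 = 3;  u_229 = 10;  u_230 = 5;  u_231 = 2;  u_232 = 1
  u_233 = 5;  u_234 = 1;  u_235 = 3;  u_236 = 11
u_237 = 2·11 + 2·3 + 0·1 + 7·5 + 11·1 = 9
u_238 = 2·9 + 2·11 + 0·3 + 7·1 + 11·5 = 11

11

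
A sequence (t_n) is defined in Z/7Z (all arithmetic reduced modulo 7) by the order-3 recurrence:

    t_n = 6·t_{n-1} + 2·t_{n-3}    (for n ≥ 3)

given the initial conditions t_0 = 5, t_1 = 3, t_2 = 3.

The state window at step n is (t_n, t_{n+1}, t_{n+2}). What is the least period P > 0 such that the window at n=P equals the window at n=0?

n=0: window = (5, 3, 3)
n=1: window = (3, 3, 0)
n=2: window = (3, 0, 6)
n=3: window = (0, 6, 0)
n=4: window = (6, 0, 0)
n=5: window = (0, 0, 5)
n=6: window = (0, 5, 2)
n=7: window = (5, 2, 5)
n=8: window = (2, 5, 5)
n=9: window = (5, 5, 6)
n=10: window = (5, 6, 4)
n=11: window = (6, 4, 6)
n=12: window = (4, 6, 6)
n=13: window = (6, 6, 2)
n=14: window = (6, 2, 3)
n=15: window = (2, 3, 2)
n=16: window = (3, 2, 2)
n=17: window = (2, 2, 4)
n=18: window = (2, 4, 0)
n=19: window = (4, 0, 4)
n=20: window = (0, 4, 4)
n=21: window = (4, 4, 3)
n=22: window = (4, 3, 5)
n=23: window = (3, 5, 3)
n=24: window = (5, 3, 3)
window at n=24 equals window at n=0 → period = 24

24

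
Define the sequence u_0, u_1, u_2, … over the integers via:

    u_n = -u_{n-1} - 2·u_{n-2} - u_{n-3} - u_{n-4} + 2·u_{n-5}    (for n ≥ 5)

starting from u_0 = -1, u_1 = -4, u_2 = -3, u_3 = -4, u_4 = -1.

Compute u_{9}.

8

u_5 = -1·-1 + -2·-4 + -1·-3 + -1·-4 + 2·-1 = 14
u_6 = -1·14 + -2·-1 + -1·-4 + -1·-3 + 2·-4 = -13
u_7 = -1·-13 + -2·14 + -1·-1 + -1·-4 + 2·-3 = -16
u_8 = -1·-16 + -2·-13 + -1·14 + -1·-1 + 2·-4 = 21
u_9 = -1·21 + -2·-16 + -1·-13 + -1·14 + 2·-1 = 8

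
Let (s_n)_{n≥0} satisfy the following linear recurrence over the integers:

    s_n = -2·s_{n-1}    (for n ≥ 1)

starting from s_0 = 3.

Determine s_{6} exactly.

s_1 = -2·3 = -6
s_2 = -2·-6 = 12
s_3 = -2·12 = -24
s_4 = -2·-24 = 48
s_5 = -2·48 = -96
s_6 = -2·-96 = 192

192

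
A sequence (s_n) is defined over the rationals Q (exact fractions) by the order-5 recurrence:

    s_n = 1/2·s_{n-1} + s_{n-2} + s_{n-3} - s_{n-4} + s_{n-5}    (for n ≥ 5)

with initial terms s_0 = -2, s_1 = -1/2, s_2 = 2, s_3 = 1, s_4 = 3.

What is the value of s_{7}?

17/2

s_5 = 1/2·3 + 1·1 + 1·2 + -1·-1/2 + 1·-2 = 3
s_6 = 1/2·3 + 1·3 + 1·1 + -1·2 + 1·-1/2 = 3
s_7 = 1/2·3 + 1·3 + 1·3 + -1·1 + 1·2 = 17/2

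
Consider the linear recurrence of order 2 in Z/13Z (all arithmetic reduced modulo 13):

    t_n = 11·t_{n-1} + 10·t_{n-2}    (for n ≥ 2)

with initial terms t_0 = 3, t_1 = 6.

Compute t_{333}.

6

t_2 = 11·6 + 10·3 = 5
t_3 = 11·5 + 10·6 = 11
t_4 = 11·11 + 10·5 = 2
t_5 = 11·2 + 10·11 = 2
t_6 = 11·2 + 10·2 = 3
t_7 = 11·3 + 10·2 = 1
t_8 = 11·1 + 10·3 = 2
t_9 = 11·2 + 10·1 = 6
t_10 = 11·6 + 10·2 = 8
t_11 = 11·8 + 10·6 = 5
t_12 = 11·5 + 10·8 = 5
t_13 = 11·5 + 10·5 = 1
t_14 = 11·1 + 10·5 = 9
t_15 = 11·9 + 10·1 = 5
t_16 = 11·5 + 10·9 = 2
t_17 = 11·2 + 10·5 = 7
t_18 = 11·7 + 10·2 = 6
t_19 = 11·6 + 10·7 = 6
t_20 = 11·6 + 10·6 = 9
t_21 = 11·9 + 10·6 = 3
t_22 = 11·3 + 10·9 = 6
(t_21, t_22) = (3, 6) = (t_0, t_1), so the sequence has period 21.
333 ≡ 18 (mod 21), hence t_333 = t_18 = 6.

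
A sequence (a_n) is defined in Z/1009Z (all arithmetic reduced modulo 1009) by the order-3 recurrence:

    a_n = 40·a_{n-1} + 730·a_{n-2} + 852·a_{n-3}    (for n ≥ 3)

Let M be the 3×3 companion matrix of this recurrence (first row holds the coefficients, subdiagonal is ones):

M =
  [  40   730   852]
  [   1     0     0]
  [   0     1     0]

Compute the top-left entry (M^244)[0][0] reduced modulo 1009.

(M^244)[0][0] is the top entry after applying M 244 times to the unit state (1, 0, 0). Equivalently it is h_{246} for the auxiliary sequence (h_n) obeying the same recurrence with h_2 = 1 and h_i = 0 for 0 ≤ i < 2:
h_3 = 40·1 + 730·0 + 852·0 = 40
h_4 = 40·40 + 730·1 + 852·0 = 312
h_5 = 40·312 + 730·40 + 852·1 = 154
h_6 = 40·154 + 730·312 + 852·40 = 615
h_7 = 40·615 + 730·154 + 852·312 = 253
h_8 = 40·253 + 730·615 + 852·154 = 13
Continuing the recurrence:
  h_9 = 872;  h_10 = 613;  h_11 = 162;  h_12 = 240;  h_13 = 340;  h_14 = 917
  h_15 = 1004;  h_16 = 340;  h_17 = 178;  h_18 = 828;  h_19 = 708;  h_20 = 423
  h_21 = 164;  h_22 = 376;  h_23 = 746;  h_24 = 88;  h_25 = 712;  h_26 = 823
  h_27 = 58;  h_28 = 952;  h_29 = 650;  h_30 = 509;  h_31 = 318;  h_32 = 729
  h_33 = 776;  h_34 = 712;  h_35 = 223;  h_36 = 221;  h_37 = 315;  h_38 = 686
  h_39 = 713;  h_40 = 570;  h_41 = 709;  h_42 = 558;  h_43 = 386;  h_44 = 695
  h_45 = 1003;  h_46 = 530;  h_47 = 533;  h_48 = 517;  h_49 = 653;  h_50 = 1005
  h_51 = 842;  h_52 = 887;  h_53 = 972;  h_54 = 255;  h_55 = 326;  h_56 = 172
  h_57 = 1007;  h_58 = 641;  h_59 = 203;  h_60 = 116;  h_61 = 734;  h_62 = 440
  h_63 = 438;  h_64 = 493;  h_65 = 977;  h_66 = 261;  h_67 = 489;  h_68 = 197
  h_69 = 993;  h_70 = 812;  h_71 = 970;  h_72 = 420;  h_73 = 88;  h_74 = 426
  h_75 = 205;  h_76 = 646;  h_77 = 645;  h_78 = 46;  h_79 = 965;  h_80 = 176
  h_81 = 995;  h_82 = 631;  h_83 = 505;  h_84 = 726;  h_85 = 968;  h_86 = 50
  h_87 = 357;  h_88 = 713;  h_89 = 778;  h_90 = 142;  h_91 = 566;  h_92 = 118
  h_93 = 78;  h_94 = 398;  h_95 = 857;  h_96 = 793;  h_97 = 543;  h_98 = 912
  h_99 = 624;  h_100 = 69;  h_101 = 288;  h_102 = 246;  h_103 = 384;  h_104 = 392
  h_105 = 83;  h_106 = 149;  h_107 = 970;  h_108 = 342;  h_109 = 159;  h_110 = 812
  h_111 = 10;  h_112 = 130;  h_113 = 42;  h_114 = 164;  h_115 = 666;  h_116 = 524
  h_117 = 99;  h_118 = 407;  h_119 = 228;  h_120 = 95;  h_121 = 396;  h_122 = 962
  h_123 = 864;  h_124 = 636;  h_125 = 626;  h_126 = 522;  h_127 = 642;  h_128 = 713
  h_129 = 527;  h_130 = 852;  h_131 = 113;  h_132 = 899;  h_133 = 830;  h_134 = 744
  h_135 = 107;  h_136 = 373;  h_137 = 438;  h_138 = 581;  h_139 = 890;  h_140 = 481
  h_141 = 575;  h_142 = 312;  h_143 = 536;  h_144 = 512;  h_145 = 545;  h_146 = 636
  h_147 = 855;  h_148 = 234;  h_149 = 906;  h_150 = 177;  h_151 = 88;  h_152 = 578
  h_153 = 40;  h_154 = 70;  h_155 = 785;  h_156 = 545;  h_157 = 658;  h_158 = 243
  h_159 = 895;  h_160 = 912;  h_161 = 874;  h_162 = 210;  h_163 = 754;  h_164 = 837
  h_165 = 16;  h_166 = 880;  h_167 = 227;  h_168 = 181;  h_169 = 484;  h_170 = 825
  h_171 = 717;  h_172 = 1001;  h_173 = 55;  h_174 = 835;  h_175 = 140;  h_176 = 106
  h_177 = 570;  h_178 = 507;  h_179 = 1003;  h_180 = 887;  h_181 = 942;  h_182 = 12
  h_183 = 994;  h_184 = 517;  h_185 = 783;  h_186 = 422;  h_187 = 783;  h_188 = 523
  h_189 = 567;  h_190 = 28;  h_191 = 958;  h_192 = 11;  h_193 = 183;  h_194 = 150
  h_195 = 639;  h_196 = 384;  h_197 = 194;  h_198 = 83;  h_199 = 905;  h_200 = 747
  h_201 = 460;  h_202 = 872;  h_203 = 142;  h_204 = 944;  h_205 = 480;  h_206 = 915
  h_207 = 668;  h_208 = 793;  h_209 = 357;  h_210 = 947;  h_211 = 441;  h_212 = 78
  h_213 = 805;  h_214 = 732;  h_215 = 293;  h_216 = 960;  h_217 = 142;  h_218 = 593
  h_219 = 876;  h_220 = 667;  h_221 = 956;  h_222 = 162;  h_223 = 295;  h_224 = 148
  h_225 = 90;  h_226 = 749;  h_227 = 785;  h_228 = 9;  h_229 = 758;  h_230 = 419
  h_231 = 620;  h_232 = 783;  h_233 = 411;  h_234 = 316;  h_235 = 47;  h_236 = 539
  h_237 = 204;  h_238 = 741;  h_239 = 100;  h_240 = 330;  h_241 = 133;  h_242 = 468
  h_243 = 433;  h_244 = 64
h_245 = 40·64 + 730·433 + 852·468 = 996
h_246 = 40·996 + 730·64 + 852·433 = 417

417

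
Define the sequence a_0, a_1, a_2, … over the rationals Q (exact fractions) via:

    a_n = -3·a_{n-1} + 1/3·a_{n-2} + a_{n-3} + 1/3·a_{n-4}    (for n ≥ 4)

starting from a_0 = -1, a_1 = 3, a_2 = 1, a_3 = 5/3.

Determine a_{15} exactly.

a_4 = -3·5/3 + 1/3·1 + 1·3 + 1/3·-1 = -2
a_5 = -3·-2 + 1/3·5/3 + 1·1 + 1/3·3 = 77/9
a_6 = -3·77/9 + 1/3·-2 + 1·5/3 + 1/3·1 = -73/3
a_7 = -3·-73/3 + 1/3·77/9 + 1·-2 + 1/3·5/3 = 2009/27
a_8 = -3·2009/27 + 1/3·-73/3 + 1·77/9 + 1/3·-2 = -2011/9
a_9 = -3·-2011/9 + 1/3·2009/27 + 1·-73/3 + 1/3·77/9 = 54566/81
a_10 = -3·54566/81 + 1/3·-2011/9 + 1·2009/27 + 1/3·-73/3 = -54787/27
a_11 = -3·-54787/27 + 1/3·54566/81 + 1·-2011/9 + 1/3·2009/27 = 1485545/243
a_12 = -3·1485545/243 + 1/3·-54787/27 + 1·54566/81 + 1/3·-2011/9 = -1491799/81
a_13 = -3·-1491799/81 + 1/3·1485545/243 + 1·-54787/27 + 1/3·54566/81 = 40448567/729
a_14 = -3·40448567/729 + 1/3·-1491799/81 + 1·1485545/243 + 1/3·-54787/27 = -40619182/243
a_15 = -3·-40619182/243 + 1/3·40448567/729 + 1·-1491799/81 + 1/3·1485545/243 = 1101344543/2187

1101344543/2187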